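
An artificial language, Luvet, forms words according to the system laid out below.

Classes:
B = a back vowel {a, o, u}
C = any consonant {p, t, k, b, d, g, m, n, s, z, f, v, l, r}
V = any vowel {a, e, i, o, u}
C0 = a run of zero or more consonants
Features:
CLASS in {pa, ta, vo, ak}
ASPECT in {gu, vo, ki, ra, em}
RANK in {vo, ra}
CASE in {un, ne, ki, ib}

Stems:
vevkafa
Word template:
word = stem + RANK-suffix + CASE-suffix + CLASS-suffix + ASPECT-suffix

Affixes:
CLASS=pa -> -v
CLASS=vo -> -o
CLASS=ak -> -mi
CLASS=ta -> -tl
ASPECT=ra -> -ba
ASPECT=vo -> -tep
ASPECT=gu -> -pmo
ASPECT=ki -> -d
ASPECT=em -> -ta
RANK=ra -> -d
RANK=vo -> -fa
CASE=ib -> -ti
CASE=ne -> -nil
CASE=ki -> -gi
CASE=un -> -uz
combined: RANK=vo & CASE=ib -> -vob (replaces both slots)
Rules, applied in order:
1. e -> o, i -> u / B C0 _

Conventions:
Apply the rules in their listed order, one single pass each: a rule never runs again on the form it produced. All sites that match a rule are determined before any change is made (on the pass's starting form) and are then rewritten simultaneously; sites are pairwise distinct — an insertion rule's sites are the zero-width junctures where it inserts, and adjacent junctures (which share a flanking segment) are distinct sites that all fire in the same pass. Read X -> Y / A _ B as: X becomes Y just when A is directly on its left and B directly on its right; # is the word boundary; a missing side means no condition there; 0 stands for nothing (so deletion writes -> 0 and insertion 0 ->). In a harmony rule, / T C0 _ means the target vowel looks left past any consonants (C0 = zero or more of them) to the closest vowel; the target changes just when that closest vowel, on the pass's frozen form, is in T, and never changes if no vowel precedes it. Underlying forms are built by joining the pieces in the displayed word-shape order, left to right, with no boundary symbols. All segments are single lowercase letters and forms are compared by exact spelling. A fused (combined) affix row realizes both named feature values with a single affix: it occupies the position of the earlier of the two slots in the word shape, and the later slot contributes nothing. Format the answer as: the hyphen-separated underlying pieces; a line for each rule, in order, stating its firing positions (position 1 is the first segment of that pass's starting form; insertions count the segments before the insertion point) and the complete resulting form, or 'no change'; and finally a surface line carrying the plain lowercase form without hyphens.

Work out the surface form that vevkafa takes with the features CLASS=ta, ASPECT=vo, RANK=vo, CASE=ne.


underlying: vevkafa-fa-nil-tl-tep
1. e -> o, i -> u / B C0 _: fires at position(s) 11: vevkafafanultltep
surface: vevkafafanultltep


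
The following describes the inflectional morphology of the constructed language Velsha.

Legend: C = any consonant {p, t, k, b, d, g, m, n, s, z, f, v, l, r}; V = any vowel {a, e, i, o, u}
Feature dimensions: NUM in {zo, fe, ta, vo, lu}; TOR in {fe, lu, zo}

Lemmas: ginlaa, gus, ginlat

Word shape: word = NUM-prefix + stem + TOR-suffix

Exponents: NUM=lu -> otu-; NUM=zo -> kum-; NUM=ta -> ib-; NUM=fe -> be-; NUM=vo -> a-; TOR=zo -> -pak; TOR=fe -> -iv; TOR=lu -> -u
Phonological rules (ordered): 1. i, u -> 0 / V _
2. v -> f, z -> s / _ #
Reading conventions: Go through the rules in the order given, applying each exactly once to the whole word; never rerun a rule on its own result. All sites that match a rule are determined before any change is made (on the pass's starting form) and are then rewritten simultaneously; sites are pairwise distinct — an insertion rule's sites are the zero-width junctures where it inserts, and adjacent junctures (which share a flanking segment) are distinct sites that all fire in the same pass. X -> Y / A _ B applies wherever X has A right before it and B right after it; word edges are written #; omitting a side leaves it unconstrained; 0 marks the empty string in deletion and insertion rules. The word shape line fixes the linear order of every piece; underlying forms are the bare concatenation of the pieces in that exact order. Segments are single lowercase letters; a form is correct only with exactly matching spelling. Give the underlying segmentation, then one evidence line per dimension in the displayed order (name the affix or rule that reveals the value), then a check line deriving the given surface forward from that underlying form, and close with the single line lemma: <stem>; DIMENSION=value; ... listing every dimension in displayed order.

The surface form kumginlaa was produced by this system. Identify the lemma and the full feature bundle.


underlying: kum-ginlaa-u
NUM=zo - signalled by the affix kum-
TOR=lu - signalled by the affix -u
check: kumginlaau -> kumginlaa -> kumginlaa
lemma: ginlaa; NUM=zo; TOR=lu


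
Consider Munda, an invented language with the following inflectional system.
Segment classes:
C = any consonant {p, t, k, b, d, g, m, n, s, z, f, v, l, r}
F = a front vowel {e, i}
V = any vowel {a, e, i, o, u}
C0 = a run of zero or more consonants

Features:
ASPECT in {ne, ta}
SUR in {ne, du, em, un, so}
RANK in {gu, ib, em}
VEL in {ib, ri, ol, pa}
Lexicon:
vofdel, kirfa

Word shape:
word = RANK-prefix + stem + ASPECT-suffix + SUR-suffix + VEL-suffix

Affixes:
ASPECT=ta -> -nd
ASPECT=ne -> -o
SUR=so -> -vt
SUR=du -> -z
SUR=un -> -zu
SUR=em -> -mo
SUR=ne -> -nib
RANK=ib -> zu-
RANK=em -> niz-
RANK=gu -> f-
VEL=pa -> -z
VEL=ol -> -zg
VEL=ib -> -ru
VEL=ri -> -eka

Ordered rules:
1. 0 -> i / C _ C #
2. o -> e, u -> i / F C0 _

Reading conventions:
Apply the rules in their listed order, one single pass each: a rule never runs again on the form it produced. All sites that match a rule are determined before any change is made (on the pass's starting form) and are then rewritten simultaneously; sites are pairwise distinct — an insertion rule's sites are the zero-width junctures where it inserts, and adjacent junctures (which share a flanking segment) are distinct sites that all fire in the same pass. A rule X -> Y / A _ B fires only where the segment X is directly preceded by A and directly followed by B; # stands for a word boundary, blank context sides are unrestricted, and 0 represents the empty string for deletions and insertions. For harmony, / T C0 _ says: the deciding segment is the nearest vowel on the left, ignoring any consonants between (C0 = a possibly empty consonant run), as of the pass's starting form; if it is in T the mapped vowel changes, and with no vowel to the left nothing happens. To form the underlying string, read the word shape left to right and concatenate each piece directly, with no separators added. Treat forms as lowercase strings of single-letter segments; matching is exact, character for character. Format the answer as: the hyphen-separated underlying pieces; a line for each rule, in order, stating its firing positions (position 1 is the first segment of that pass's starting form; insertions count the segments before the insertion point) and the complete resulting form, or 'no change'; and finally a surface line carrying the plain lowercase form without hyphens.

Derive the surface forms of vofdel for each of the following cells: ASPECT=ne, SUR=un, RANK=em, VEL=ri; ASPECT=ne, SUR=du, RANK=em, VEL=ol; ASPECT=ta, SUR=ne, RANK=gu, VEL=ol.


cell ASPECT=ne, SUR=un, RANK=em, VEL=ri:
underlying: niz-vofdel-o-zu-eka
1. 0 -> i / C _ C #: no change
2. o -> e, u -> i / F C0 _: fires at position(s) 5, 10: nizvefdelezueka
surface: nizvefdelezueka

cell ASPECT=ne, SUR=du, RANK=em, VEL=ol:
underlying: niz-vofdel-o-z-zg
1. 0 -> i / C _ C #: inserts after position(s) 12: nizvofdelozzig
2. o -> e, u -> i / F C0 _: fires at position(s) 5, 10: nizvefdelezzig
surface: nizvefdelezzig

cell ASPECT=ta, SUR=ne, RANK=gu, VEL=ol:
underlying: f-vofdel-nd-nib-zg
1. 0 -> i / C _ C #: inserts after position(s) 13: fvofdelndnibzig
2. o -> e, u -> i / F C0 _: no change
surface: fvofdelndnibzig


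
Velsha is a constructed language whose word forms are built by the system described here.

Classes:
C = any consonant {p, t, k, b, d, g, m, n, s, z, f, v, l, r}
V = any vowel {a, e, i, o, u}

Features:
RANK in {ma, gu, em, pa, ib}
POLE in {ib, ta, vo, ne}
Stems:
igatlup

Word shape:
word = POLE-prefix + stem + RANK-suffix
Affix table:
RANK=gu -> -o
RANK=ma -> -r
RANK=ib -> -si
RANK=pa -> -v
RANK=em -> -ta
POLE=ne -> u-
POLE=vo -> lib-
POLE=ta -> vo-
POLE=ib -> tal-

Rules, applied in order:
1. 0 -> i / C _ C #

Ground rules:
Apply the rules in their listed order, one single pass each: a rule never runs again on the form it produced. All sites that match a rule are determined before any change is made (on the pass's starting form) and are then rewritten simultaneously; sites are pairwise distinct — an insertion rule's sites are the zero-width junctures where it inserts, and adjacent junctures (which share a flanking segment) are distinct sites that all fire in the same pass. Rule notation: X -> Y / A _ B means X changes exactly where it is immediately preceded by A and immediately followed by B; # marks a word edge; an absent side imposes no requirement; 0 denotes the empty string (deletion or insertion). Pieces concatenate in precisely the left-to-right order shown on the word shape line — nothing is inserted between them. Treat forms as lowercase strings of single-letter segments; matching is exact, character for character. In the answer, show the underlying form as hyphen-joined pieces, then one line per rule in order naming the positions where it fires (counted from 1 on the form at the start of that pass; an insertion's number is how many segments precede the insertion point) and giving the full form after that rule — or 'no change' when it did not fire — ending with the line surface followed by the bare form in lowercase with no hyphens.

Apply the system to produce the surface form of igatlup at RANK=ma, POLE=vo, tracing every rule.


underlying: lib-igatlup-r
1. 0 -> i / C _ C #: inserts after position(s) 10: libigatlupir
surface: libigatlupir


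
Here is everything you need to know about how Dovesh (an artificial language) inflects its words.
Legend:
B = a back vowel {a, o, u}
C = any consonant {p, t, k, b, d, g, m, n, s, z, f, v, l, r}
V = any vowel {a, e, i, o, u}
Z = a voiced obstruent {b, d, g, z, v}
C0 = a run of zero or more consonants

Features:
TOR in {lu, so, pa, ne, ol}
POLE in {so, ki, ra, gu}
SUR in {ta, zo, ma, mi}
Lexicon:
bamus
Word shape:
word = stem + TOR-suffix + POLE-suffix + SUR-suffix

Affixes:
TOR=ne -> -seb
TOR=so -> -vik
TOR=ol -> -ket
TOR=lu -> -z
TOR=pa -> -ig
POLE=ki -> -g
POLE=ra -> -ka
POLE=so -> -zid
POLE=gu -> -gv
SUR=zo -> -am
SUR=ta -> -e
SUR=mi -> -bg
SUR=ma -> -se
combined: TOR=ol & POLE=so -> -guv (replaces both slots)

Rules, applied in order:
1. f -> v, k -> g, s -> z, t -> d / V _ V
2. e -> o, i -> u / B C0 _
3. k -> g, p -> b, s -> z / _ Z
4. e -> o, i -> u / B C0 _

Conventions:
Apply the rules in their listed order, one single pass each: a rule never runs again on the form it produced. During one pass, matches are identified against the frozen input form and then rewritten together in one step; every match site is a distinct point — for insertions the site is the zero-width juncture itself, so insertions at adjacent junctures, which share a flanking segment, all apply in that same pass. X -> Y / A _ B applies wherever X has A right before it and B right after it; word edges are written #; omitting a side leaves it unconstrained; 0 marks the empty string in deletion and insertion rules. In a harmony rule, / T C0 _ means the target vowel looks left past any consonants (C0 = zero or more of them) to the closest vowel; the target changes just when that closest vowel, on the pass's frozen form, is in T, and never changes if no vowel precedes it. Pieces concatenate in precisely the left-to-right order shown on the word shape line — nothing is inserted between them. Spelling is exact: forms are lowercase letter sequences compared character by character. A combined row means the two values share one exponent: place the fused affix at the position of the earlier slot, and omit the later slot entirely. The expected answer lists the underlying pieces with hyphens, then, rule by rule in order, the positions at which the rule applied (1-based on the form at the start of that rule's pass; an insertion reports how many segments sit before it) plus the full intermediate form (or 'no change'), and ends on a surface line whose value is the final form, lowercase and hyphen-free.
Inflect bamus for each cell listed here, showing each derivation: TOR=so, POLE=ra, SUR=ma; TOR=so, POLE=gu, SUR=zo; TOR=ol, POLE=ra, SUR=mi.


cell TOR=so, POLE=ra, SUR=ma:
underlying: bamus-vik-ka-se
1. f -> v, k -> g, s -> z, t -> d / V _ V: fires at position(s) 11: bamusvikkaze
2. e -> o, i -> u / B C0 _: fires at position(s) 7, 12: bamusvukkazo
3. k -> g, p -> b, s -> z / _ Z: fires at position(s) 5: bamuzvukkazo
4. e -> o, i -> u / B C0 _: no change
surface: bamuzvukkazo

cell TOR=so, POLE=gu, SUR=zo:
underlying: bamus-vik-gv-am
1. f -> v, k -> g, s -> z, t -> d / V _ V: no change
2. e -> o, i -> u / B C0 _: fires at position(s) 7: bamusvukgvam
3. k -> g, p -> b, s -> z / _ Z: fires at position(s) 5, 8: bamuzvuggvam
4. e -> o, i -> u / B C0 _: no change
surface: bamuzvuggvam

cell TOR=ol, POLE=ra, SUR=mi:
underlying: bamus-ket-ka-bg
1. f -> v, k -> g, s -> z, t -> d / V _ V: no change
2. e -> o, i -> u / B C0 _: fires at position(s) 7: bamuskotkabg
3. k -> g, p -> b, s -> z / _ Z: no change
4. e -> o, i -> u / B C0 _: no change
surface: bamuskotkabg


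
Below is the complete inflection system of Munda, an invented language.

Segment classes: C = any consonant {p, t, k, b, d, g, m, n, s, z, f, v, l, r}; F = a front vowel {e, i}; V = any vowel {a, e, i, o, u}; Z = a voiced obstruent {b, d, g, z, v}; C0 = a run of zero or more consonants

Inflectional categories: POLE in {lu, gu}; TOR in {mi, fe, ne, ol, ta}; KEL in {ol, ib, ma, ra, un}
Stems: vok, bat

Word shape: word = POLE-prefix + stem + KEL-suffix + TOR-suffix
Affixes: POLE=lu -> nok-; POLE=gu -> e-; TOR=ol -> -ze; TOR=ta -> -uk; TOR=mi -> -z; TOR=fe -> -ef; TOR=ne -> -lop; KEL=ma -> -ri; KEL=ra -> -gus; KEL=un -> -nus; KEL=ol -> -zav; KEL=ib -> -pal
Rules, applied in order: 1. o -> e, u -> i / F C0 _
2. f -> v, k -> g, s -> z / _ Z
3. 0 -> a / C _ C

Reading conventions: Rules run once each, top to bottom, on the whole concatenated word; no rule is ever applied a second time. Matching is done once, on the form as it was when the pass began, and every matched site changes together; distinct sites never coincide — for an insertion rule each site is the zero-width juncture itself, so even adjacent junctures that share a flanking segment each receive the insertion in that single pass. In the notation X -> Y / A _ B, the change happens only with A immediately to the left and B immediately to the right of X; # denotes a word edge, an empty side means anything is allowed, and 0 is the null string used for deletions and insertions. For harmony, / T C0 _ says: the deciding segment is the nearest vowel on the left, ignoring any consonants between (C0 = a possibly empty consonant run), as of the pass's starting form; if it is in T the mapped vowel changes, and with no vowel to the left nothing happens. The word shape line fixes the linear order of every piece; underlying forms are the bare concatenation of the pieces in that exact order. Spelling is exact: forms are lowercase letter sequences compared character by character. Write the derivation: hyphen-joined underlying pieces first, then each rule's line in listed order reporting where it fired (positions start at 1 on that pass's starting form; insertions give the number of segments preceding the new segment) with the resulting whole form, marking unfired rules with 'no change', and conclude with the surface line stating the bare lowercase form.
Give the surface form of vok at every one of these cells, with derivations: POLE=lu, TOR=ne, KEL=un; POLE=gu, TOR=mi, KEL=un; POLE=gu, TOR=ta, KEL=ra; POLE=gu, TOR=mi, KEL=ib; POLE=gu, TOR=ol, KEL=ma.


cell POLE=lu, TOR=ne, KEL=un:
underlying: nok-vok-nus-lop
1. o -> e, u -> i / F C0 _: no change
2. f -> v, k -> g, s -> z / _ Z: fires at position(s) 3: nogvoknuslop
3. 0 -> a / C _ C: inserts after position(s) 3, 6, 9: nogavokanusalop
surface: nogavokanusalop

cell POLE=gu, TOR=mi, KEL=un:
underlying: e-vok-nus-z
1. o -> e, u -> i / F C0 _: fires at position(s) 3: eveknusz
2. f -> v, k -> g, s -> z / _ Z: fires at position(s) 7: eveknuzz
3. 0 -> a / C _ C: inserts after position(s) 4, 7: evekanuzaz
surface: evekanuzaz

cell POLE=gu, TOR=ta, KEL=ra:
underlying: e-vok-gus-uk
1. o -> e, u -> i / F C0 _: fires at position(s) 3: evekgusuk
2. f -> v, k -> g, s -> z / _ Z: fires at position(s) 4: eveggusuk
3. 0 -> a / C _ C: inserts after position(s) 4: evegagusuk
surface: evegagusuk

cell POLE=gu, TOR=mi, KEL=ib:
underlying: e-vok-pal-z
1. o -> e, u -> i / F C0 _: fires at position(s) 3: evekpalz
2. f -> v, k -> g, s -> z / _ Z: no change
3. 0 -> a / C _ C: inserts after position(s) 4, 7: evekapalaz
surface: evekapalaz

cell POLE=gu, TOR=ol, KEL=ma:
underlying: e-vok-ri-ze
1. o -> e, u -> i / F C0 _: fires at position(s) 3: evekrize
2. f -> v, k -> g, s -> z / _ Z: no change
3. 0 -> a / C _ C: inserts after position(s) 4: evekarize
surface: evekarize


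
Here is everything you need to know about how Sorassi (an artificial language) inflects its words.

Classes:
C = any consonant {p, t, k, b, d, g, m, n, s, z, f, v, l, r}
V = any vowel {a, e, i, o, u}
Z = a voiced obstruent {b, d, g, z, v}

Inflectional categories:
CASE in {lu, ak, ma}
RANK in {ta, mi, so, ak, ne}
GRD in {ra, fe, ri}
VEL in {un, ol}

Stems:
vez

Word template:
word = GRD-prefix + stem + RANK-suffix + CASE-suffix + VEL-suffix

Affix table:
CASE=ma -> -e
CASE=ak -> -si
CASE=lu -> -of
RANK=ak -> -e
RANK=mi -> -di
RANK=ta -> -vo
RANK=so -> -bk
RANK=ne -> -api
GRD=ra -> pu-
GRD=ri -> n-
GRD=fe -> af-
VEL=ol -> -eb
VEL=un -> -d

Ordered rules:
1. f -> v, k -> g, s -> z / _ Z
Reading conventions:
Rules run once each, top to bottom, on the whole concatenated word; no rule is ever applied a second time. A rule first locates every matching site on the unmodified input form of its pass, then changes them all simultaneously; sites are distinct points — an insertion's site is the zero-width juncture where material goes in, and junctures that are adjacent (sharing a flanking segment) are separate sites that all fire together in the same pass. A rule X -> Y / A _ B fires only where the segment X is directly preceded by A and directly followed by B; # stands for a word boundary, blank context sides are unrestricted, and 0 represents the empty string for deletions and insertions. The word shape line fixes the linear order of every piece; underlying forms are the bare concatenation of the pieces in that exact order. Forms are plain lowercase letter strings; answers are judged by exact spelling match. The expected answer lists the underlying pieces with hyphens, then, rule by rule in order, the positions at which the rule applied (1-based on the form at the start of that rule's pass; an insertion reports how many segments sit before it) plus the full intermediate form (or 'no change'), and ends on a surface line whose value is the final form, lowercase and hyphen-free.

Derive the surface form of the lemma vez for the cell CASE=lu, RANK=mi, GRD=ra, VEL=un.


underlying: pu-vez-di-of-d
1. f -> v, k -> g, s -> z / _ Z: fires at position(s) 9: puvezdiovd
surface: puvezdiovd


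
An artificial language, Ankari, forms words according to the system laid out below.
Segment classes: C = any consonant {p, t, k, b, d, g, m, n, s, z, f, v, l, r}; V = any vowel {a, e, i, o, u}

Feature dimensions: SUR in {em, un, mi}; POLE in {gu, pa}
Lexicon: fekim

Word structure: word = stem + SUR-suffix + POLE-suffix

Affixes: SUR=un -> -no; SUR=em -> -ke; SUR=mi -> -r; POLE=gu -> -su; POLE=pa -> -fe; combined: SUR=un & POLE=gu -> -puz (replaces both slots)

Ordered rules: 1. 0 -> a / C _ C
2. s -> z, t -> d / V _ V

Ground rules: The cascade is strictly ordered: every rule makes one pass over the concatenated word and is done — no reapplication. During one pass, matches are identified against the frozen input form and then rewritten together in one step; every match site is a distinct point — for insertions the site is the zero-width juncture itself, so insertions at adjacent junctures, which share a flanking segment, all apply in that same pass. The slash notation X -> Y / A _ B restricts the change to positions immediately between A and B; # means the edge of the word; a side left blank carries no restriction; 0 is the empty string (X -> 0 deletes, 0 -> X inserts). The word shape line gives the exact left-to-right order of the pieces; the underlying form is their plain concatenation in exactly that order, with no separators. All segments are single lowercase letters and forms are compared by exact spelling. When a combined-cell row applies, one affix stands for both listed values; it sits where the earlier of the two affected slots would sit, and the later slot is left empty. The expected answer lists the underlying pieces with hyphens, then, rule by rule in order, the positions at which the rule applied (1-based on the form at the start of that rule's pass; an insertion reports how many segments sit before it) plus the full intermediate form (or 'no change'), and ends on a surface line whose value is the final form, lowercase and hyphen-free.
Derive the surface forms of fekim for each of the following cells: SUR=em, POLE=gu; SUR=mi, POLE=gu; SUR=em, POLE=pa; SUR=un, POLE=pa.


cell SUR=em, POLE=gu:
underlying: fekim-ke-su
1. 0 -> a / C _ C: inserts after position(s) 5: fekimakesu
2. s -> z, t -> d / V _ V: fires at position(s) 9: fekimakezu
surface: fekimakezu

cell SUR=mi, POLE=gu:
underlying: fekim-r-su
1. 0 -> a / C _ C: inserts after position(s) 5, 6: fekimarasu
2. s -> z, t -> d / V _ V: fires at position(s) 9: fekimarazu
surface: fekimarazu

cell SUR=em, POLE=pa:
underlying: fekim-ke-fe
1. 0 -> a / C _ C: inserts after position(s) 5: fekimakefe
2. s -> z, t -> d / V _ V: no change
surface: fekimakefe

cell SUR=un, POLE=pa:
underlying: fekim-no-fe
1. 0 -> a / C _ C: inserts after position(s) 5: fekimanofe
2. s -> z, t -> d / V _ V: no change
surface: fekimanofe


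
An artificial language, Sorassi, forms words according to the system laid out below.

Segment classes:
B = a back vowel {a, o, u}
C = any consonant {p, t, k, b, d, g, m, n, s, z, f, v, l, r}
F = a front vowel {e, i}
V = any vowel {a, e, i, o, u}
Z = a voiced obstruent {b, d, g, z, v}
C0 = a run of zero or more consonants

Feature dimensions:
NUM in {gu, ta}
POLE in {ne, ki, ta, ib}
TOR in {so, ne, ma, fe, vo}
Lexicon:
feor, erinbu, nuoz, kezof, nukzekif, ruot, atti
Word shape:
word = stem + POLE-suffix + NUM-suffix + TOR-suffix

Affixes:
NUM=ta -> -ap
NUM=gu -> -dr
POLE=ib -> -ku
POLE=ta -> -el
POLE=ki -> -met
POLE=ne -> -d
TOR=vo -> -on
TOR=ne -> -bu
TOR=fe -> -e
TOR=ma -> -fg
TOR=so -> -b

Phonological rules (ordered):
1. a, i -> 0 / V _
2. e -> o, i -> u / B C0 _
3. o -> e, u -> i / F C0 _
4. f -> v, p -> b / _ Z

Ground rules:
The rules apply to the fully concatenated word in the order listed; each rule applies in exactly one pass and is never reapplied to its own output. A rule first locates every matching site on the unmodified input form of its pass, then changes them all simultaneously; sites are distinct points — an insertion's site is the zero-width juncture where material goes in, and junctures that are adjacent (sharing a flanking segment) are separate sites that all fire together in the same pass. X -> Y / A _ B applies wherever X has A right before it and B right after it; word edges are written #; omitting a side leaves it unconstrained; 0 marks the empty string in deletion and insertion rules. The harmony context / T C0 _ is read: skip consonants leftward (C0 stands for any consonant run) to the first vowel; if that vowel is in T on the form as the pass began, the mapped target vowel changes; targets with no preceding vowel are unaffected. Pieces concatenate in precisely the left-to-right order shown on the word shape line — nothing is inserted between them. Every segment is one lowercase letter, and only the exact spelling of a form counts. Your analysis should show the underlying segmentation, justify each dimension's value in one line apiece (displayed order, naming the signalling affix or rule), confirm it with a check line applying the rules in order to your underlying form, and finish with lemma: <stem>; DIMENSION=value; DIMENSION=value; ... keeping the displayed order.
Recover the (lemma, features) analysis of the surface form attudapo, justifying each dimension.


underlying: atti-d-ap-e
NUM=ta - signalled by the affix -ap
POLE=ne - signalled by the affix -d
TOR=fe - signalled by the affix -e
check: attidape -> attidape -> attudapo -> attudapo -> attudapo
lemma: atti; NUM=ta; POLE=ne; TOR=fe


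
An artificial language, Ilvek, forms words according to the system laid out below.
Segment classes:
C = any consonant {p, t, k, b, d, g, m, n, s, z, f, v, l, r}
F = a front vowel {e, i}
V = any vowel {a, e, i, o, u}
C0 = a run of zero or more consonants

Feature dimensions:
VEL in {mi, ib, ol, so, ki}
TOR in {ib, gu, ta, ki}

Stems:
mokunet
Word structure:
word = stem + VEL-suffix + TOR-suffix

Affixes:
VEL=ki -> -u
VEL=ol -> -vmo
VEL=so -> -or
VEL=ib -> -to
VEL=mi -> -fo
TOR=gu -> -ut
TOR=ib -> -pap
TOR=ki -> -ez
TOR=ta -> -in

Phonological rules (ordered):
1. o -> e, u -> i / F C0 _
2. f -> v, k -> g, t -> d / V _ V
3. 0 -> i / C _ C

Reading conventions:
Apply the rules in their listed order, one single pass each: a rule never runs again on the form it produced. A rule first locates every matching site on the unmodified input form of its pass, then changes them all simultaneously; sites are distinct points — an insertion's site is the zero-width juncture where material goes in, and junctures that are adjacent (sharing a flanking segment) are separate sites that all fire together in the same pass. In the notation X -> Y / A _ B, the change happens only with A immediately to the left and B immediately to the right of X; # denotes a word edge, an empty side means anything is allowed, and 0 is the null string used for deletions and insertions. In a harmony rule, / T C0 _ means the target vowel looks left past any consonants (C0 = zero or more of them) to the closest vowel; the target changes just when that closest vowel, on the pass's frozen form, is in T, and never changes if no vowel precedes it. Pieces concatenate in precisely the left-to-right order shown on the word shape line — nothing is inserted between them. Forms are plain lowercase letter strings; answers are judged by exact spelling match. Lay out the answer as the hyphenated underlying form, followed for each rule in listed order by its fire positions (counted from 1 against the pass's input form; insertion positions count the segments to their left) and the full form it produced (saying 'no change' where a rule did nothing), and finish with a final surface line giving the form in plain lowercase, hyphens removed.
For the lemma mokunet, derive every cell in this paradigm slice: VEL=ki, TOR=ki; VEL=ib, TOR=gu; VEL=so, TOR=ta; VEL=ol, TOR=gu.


cell VEL=ki, TOR=ki:
underlying: mokunet-u-ez
1. o -> e, u -> i / F C0 _: fires at position(s) 8: mokunetiez
2. f -> v, k -> g, t -> d / V _ V: fires at position(s) 3, 7: mogunediez
3. 0 -> i / C _ C: no change
surface: mogunediez

cell VEL=ib, TOR=gu:
underlying: mokunet-to-ut
1. o -> e, u -> i / F C0 _: fires at position(s) 9: mokunetteut
2. f -> v, k -> g, t -> d / V _ V: fires at position(s) 3: mogunetteut
3. 0 -> i / C _ C: inserts after position(s) 7: mogunetiteut
surface: mogunetiteut

cell VEL=so, TOR=ta:
underlying: mokunet-or-in
1. o -> e, u -> i / F C0 _: fires at position(s) 8: mokuneterin
2. f -> v, k -> g, t -> d / V _ V: fires at position(s) 3, 7: mogunederin
3. 0 -> i / C _ C: no change
surface: mogunederin

cell VEL=ol, TOR=gu:
underlying: mokunet-vmo-ut
1. o -> e, u -> i / F C0 _: fires at position(s) 10: mokunetvmeut
2. f -> v, k -> g, t -> d / V _ V: fires at position(s) 3: mogunetvmeut
3. 0 -> i / C _ C: inserts after position(s) 7, 8: mogunetivimeut
surface: mogunetivimeut


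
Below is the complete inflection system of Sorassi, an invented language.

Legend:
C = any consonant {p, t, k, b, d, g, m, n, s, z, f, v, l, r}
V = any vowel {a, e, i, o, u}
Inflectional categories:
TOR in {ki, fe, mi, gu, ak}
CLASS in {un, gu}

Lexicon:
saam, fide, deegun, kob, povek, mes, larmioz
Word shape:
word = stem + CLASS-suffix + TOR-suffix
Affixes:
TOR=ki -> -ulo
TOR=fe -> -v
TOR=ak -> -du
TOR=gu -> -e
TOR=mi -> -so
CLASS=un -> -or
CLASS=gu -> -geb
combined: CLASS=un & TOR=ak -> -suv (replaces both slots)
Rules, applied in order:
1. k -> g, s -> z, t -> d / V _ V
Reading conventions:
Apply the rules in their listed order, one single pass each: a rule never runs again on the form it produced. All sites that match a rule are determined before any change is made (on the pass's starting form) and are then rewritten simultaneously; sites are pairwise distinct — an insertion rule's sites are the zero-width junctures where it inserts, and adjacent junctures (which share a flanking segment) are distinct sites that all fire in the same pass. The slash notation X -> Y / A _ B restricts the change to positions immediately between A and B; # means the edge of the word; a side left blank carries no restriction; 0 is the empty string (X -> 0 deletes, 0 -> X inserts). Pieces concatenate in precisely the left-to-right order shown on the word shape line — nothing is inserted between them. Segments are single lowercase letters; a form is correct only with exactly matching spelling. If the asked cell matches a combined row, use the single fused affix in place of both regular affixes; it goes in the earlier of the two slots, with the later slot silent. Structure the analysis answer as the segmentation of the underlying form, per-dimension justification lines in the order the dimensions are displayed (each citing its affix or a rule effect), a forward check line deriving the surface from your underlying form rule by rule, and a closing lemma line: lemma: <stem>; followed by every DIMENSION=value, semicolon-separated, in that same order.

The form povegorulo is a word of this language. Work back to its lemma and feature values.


underlying: povek-or-ulo
TOR=ki - signalled by the affix -ulo
CLASS=un - signalled by the affix -or
check: povekorulo -> povegorulo
lemma: povek; TOR=ki; CLASS=un


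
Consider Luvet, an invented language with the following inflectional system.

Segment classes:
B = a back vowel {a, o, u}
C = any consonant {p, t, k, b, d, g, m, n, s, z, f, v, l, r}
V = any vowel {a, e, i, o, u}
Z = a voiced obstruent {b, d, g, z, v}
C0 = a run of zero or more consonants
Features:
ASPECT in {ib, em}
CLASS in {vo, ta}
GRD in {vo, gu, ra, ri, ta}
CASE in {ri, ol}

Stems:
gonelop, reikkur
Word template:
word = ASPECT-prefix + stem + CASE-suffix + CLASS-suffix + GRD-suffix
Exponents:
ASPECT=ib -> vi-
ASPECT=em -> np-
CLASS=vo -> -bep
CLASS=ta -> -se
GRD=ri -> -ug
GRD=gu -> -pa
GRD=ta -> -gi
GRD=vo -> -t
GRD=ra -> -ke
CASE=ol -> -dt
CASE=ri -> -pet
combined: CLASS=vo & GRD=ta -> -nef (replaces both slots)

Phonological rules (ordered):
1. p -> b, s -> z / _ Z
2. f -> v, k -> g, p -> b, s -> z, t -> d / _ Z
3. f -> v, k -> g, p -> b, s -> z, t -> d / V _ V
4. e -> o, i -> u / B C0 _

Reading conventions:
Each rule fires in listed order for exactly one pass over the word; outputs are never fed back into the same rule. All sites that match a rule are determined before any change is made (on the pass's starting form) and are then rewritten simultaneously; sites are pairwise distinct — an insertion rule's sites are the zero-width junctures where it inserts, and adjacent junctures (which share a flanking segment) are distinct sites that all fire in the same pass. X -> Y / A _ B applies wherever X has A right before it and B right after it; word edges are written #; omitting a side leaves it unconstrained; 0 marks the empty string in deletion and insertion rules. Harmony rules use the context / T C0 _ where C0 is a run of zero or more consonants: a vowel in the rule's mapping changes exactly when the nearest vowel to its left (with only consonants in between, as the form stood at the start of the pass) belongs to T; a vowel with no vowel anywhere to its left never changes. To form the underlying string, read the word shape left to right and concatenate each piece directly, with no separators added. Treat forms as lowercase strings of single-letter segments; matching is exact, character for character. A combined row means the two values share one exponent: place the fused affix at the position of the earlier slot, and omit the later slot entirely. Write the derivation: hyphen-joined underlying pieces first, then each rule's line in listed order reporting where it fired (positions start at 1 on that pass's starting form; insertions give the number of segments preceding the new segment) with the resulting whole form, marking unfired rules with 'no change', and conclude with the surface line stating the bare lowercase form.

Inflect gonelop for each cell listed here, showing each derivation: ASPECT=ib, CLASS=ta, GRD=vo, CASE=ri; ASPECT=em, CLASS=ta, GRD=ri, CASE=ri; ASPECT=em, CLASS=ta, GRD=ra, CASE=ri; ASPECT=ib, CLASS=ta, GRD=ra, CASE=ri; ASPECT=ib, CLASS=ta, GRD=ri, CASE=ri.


cell ASPECT=ib, CLASS=ta, GRD=vo, CASE=ri:
underlying: vi-gonelop-pet-se-t
1. p -> b, s -> z / _ Z: no change
2. f -> v, k -> g, p -> b, s -> z, t -> d / _ Z: no change
3. f -> v, k -> g, p -> b, s -> z, t -> d / V _ V: no change
4. e -> o, i -> u / B C0 _: fires at position(s) 6, 11: vigonoloppotset
surface: vigonoloppotset

cell ASPECT=em, CLASS=ta, GRD=ri, CASE=ri:
underlying: np-gonelop-pet-se-ug
1. p -> b, s -> z / _ Z: fires at position(s) 2: nbgoneloppetseug
2. f -> v, k -> g, p -> b, s -> z, t -> d / _ Z: no change
3. f -> v, k -> g, p -> b, s -> z, t -> d / V _ V: no change
4. e -> o, i -> u / B C0 _: fires at position(s) 6, 11: nbgonoloppotseug
surface: nbgonoloppotseug

cell ASPECT=em, CLASS=ta, GRD=ra, CASE=ri:
underlying: np-gonelop-pet-se-ke
1. p -> b, s -> z / _ Z: fires at position(s) 2: nbgoneloppetseke
2. f -> v, k -> g, p -> b, s -> z, t -> d / _ Z: no change
3. f -> v, k -> g, p -> b, s -> z, t -> d / V _ V: fires at position(s) 15: nbgoneloppetsege
4. e -> o, i -> u / B C0 _: fires at position(s) 6, 11: nbgonoloppotsege
surface: nbgonoloppotsege

cell ASPECT=ib, CLASS=ta, GRD=ra, CASE=ri:
underlying: vi-gonelop-pet-se-ke
1. p -> b, s -> z / _ Z: no change
2. f -> v, k -> g, p -> b, s -> z, t -> d / _ Z: no change
3. f -> v, k -> g, p -> b, s -> z, t -> d / V _ V: fires at position(s) 15: vigoneloppetsege
4. e -> o, i -> u / B C0 _: fires at position(s) 6, 11: vigonoloppotsege
surface: vigonoloppotsege

cell ASPECT=ib, CLASS=ta, GRD=ri, CASE=ri:
underlying: vi-gonelop-pet-se-ug
1. p -> b, s -> z / _ Z: no change
2. f -> v, k -> g, p -> b, s -> z, t -> d / _ Z: no change
3. f -> v, k -> g, p -> b, s -> z, t -> d / V _ V: no change
4. e -> o, i -> u / B C0 _: fires at position(s) 6, 11: vigonoloppotseug
surface: vigonoloppotseug


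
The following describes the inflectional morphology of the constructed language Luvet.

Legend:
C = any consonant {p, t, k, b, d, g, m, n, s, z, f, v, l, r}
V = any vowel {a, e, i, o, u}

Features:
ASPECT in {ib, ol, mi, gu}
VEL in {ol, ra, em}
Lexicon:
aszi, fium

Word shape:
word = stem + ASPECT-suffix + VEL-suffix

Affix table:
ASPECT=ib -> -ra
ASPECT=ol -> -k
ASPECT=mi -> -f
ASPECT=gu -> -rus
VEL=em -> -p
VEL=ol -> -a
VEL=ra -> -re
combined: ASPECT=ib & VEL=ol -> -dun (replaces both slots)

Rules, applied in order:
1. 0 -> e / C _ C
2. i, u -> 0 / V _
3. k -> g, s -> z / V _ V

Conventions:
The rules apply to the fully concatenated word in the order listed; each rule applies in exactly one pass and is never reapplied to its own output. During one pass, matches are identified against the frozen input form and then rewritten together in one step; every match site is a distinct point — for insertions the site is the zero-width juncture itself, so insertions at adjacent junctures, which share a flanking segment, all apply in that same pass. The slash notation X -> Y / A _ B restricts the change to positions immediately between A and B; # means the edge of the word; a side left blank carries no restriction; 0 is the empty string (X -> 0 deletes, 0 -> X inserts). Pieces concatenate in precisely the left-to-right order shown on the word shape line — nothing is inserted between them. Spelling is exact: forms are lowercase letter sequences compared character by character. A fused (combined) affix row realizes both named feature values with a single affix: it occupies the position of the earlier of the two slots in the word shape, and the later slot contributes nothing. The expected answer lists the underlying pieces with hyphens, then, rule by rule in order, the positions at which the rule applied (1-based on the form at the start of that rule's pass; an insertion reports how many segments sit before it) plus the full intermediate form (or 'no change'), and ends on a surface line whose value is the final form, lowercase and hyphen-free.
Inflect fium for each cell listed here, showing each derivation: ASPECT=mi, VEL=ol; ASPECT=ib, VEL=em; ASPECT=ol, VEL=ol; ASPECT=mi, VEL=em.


cell ASPECT=mi, VEL=ol:
underlying: fium-f-a
1. 0 -> e / C _ C: inserts after position(s) 4: fiumefa
2. i, u -> 0 / V _: fires at position(s) 3: fimefa
3. k -> g, s -> z / V _ V: no change
surface: fimefa

cell ASPECT=ib, VEL=em:
underlying: fium-ra-p
1. 0 -> e / C _ C: inserts after position(s) 4: fiumerap
2. i, u -> 0 / V _: fires at position(s) 3: fimerap
3. k -> g, s -> z / V _ V: no change
surface: fimerap

cell ASPECT=ol, VEL=ol:
underlying: fium-k-a
1. 0 -> e / C _ C: inserts after position(s) 4: fiumeka
2. i, u -> 0 / V _: fires at position(s) 3: fimeka
3. k -> g, s -> z / V _ V: fires at position(s) 5: fimega
surface: fimega

cell ASPECT=mi, VEL=em:
underlying: fium-f-p
1. 0 -> e / C _ C: inserts after position(s) 4, 5: fiumefep
2. i, u -> 0 / V _: fires at position(s) 3: fimefep
3. k -> g, s -> z / V _ V: no change
surface: fimefep


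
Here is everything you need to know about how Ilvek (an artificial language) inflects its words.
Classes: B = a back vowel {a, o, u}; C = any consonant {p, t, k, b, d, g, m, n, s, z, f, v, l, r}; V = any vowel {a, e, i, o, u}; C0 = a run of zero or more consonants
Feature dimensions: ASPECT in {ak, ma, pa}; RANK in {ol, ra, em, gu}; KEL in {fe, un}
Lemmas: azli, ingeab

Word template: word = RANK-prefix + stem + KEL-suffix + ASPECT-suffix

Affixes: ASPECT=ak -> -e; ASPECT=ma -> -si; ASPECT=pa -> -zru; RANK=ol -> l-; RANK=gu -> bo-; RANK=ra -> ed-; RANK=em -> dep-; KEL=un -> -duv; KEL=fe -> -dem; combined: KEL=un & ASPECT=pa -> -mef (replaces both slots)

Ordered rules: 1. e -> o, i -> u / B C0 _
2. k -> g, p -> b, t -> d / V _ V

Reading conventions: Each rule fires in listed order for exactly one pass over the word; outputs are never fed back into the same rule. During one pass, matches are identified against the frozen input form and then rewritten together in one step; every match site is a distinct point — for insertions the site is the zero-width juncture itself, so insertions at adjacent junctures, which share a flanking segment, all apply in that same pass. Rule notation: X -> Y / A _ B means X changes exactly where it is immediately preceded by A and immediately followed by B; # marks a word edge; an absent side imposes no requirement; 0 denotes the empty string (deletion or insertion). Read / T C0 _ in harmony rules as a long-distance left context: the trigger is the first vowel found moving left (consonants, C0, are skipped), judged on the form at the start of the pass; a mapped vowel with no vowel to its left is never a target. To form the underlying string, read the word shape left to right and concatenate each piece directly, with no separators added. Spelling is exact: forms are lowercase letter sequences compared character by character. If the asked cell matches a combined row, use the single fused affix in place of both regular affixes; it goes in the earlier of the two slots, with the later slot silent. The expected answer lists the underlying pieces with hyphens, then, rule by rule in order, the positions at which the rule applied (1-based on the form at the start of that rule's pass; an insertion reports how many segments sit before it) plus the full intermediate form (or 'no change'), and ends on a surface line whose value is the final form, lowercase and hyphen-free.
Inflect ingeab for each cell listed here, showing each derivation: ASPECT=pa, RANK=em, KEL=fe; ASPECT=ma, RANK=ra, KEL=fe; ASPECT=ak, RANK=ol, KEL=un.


cell ASPECT=pa, RANK=em, KEL=fe:
underlying: dep-ingeab-dem-zru
1. e -> o, i -> u / B C0 _: fires at position(s) 11: depingeabdomzru
2. k -> g, p -> b, t -> d / V _ V: fires at position(s) 3: debingeabdomzru
surface: debingeabdomzru

cell ASPECT=ma, RANK=ra, KEL=fe:
underlying: ed-ingeab-dem-si
1. e -> o, i -> u / B C0 _: fires at position(s) 10: edingeabdomsi
2. k -> g, p -> b, t -> d / V _ V: no change
surface: edingeabdomsi

cell ASPECT=ak, RANK=ol, KEL=un:
underlying: l-ingeab-duv-e
1. e -> o, i -> u / B C0 _: fires at position(s) 11: lingeabduvo
2. k -> g, p -> b, t -> d / V _ V: no change
surface: lingeabduvo
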